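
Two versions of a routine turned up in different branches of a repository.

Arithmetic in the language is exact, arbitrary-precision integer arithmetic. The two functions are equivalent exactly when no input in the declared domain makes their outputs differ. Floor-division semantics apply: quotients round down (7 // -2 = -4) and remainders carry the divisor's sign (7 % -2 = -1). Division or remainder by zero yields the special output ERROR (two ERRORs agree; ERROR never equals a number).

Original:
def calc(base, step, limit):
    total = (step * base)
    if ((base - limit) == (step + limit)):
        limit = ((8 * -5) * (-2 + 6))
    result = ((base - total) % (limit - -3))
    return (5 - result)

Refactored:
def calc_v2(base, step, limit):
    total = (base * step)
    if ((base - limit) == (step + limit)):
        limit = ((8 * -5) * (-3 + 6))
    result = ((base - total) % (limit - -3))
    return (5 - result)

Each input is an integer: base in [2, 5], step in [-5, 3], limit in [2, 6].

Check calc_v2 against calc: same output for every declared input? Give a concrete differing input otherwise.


On input base=2, step=-4, limit=3, calc returns 152 while calc_v2 returns 112.
verdict: not equivalent; witness: base=2, step=-4, limit=3


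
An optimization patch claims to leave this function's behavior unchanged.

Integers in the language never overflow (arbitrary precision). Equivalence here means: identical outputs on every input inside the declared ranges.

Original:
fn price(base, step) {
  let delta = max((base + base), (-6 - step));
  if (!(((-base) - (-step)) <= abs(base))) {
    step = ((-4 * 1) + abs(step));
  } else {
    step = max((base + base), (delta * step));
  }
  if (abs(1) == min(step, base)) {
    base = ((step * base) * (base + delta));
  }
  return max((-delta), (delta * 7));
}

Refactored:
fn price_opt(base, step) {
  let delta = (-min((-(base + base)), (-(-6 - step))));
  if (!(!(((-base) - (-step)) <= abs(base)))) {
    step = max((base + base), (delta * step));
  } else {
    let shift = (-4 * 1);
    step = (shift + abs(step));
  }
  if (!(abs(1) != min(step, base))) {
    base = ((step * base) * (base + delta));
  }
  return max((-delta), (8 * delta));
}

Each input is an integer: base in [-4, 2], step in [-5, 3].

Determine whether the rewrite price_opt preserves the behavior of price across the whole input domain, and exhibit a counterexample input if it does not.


Run the pair on base=1, step=-5.
price: delta = 2; (!(((-base) - (-step)) <= abs(base))) -> false; step = 2; (abs(1) == min(step, base)) -> true; base = 6; return 14
price_opt: delta = 2; (!(!(((-base) - (-step)) <= abs(base)))) -> true; step = 2; (!(abs(1) != min(step, base))) -> true; base = 6; return 16
14 vs 16 — the two versions disagree here.
verdict: not equivalent; witness: base=1, step=-5


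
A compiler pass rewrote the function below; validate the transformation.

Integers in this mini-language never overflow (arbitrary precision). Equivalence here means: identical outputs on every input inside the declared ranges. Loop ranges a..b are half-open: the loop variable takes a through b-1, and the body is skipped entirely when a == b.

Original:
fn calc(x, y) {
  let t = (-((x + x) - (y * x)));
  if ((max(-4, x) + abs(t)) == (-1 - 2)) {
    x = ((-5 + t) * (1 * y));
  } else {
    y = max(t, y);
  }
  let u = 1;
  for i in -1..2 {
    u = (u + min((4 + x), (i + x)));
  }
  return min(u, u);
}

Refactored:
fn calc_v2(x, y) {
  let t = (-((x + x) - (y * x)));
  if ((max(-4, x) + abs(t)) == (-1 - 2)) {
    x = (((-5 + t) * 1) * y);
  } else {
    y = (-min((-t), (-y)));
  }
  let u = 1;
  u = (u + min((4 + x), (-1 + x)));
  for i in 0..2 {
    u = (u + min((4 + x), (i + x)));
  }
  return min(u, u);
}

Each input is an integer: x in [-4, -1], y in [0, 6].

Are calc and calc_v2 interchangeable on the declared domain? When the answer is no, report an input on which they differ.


The two are interchangeable: arithmetic usage differs; and loop structure differs; and min/max/abs usage differs; and constant usage differs; and statement counts differ, and every declared input agrees.
One worked example (x=-4, y=5) — calc: t=-12, then ((max(-4, x) + abs(t)) == (-1 - 2)) is false, then y=5, then u=1, then (i=-1), then u=-4, then (i=0), then u=-8, then (i=1), then u=-11, then returns -11; calc_v2: t=-12, then ((max(-4, x) + abs(t)) == (-1 - 2)) is false, then y=5, then u=1, then u=-4, then (i=0), then u=-8, then (i=1), then u=-11, then returns -11; agreement on -11.
Every one of the 28 inputs gives matching results.
verdict: equivalent


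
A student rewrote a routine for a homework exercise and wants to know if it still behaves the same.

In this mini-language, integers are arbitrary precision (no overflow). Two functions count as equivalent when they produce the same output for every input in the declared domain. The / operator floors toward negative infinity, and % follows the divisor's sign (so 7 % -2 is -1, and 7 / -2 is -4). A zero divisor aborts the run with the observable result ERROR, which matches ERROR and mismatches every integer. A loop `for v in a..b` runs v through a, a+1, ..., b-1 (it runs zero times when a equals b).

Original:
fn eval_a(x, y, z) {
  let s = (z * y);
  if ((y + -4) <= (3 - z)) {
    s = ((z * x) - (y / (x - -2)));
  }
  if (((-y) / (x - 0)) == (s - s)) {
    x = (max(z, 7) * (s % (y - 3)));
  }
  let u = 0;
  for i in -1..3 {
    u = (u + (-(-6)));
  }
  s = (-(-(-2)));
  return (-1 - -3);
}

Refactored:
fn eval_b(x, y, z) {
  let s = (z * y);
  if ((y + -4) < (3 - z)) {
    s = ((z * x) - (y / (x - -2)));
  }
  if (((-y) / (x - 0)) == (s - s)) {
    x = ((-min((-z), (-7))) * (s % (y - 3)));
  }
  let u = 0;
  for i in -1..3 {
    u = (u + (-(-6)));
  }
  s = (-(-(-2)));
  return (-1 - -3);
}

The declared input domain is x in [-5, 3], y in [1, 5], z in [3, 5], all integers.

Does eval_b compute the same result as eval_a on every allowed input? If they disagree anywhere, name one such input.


Try x=-2, y=2, z=5.
eval_a: s := 10 | ((y + -4) <= (3 - z)): true | divide-by-zero, output ERROR
eval_b: s := 10 | ((y + -4) < (3 - z)): false | (((-y) / (x - 0)) == (s - s)): false | u := 0 | iter i=-1: | u := 6 | iter i=0: | u := 12 | iter i=1: | u := 18 | iter i=2: | u := 24 | s := -2 | result 2
ERROR vs 2 — the two versions disagree here.
verdict: not equivalent; witness: x=-2, y=2, z=5


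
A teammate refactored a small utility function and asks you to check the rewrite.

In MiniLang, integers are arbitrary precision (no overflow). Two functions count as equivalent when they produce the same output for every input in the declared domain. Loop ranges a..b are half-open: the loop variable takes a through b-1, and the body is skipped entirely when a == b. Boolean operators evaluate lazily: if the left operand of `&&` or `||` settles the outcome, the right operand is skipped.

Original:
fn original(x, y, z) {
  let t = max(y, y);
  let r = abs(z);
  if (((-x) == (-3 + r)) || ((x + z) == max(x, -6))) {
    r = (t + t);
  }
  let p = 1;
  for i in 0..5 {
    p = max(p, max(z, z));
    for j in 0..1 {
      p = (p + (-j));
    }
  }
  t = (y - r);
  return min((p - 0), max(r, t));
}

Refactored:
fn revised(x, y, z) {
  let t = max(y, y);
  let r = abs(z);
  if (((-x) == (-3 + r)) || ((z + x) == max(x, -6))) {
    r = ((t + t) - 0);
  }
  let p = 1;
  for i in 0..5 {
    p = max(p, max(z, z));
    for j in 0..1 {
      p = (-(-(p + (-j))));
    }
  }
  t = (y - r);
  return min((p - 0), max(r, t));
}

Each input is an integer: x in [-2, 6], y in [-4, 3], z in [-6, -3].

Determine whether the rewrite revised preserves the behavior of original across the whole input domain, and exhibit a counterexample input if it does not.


This is a faithful refactor — constant usage differs, and arithmetic usage differs, but the computed results match everywhere.
As a probe, take x=3, y=-2, z=-5: original runs t := -2 | r := 5 | (((-x) == (-3 + r)) || ((x + z) == max(x, -6))): false | p := 1 | iter i=0: | p := 1 | iter j=0: | p := 1 | iter i=1: | p := 1 | iter j=0: | p := 1 | iter i=2: | p := 1 | iter j=0: | p := 1 | iter i=3: | p := 1 | iter j=0: | p := 1 | iter i=4: | p := 1 | iter j=0: | p := 1 | t := -7 | result 1; revised runs t := -2 | r := 5 | (((-x) == (-3 + r)) || ((z + x) == max(x, -6))): false | p := 1 | iter i=0: | p := 1 | iter j=0: | p := 1 | iter i=1: | p := 1 | iter j=0: | p := 1 | iter i=2: | p := 1 | iter j=0: | p := 1 | iter i=3: | p := 1 | iter j=0: | p := 1 | iter i=4: | p := 1 | iter j=0: | p := 1 | t := -7 | result 1; both end at 1.
Sweeping the whole domain (288 inputs) finds no disagreement.
verdict: equivalent


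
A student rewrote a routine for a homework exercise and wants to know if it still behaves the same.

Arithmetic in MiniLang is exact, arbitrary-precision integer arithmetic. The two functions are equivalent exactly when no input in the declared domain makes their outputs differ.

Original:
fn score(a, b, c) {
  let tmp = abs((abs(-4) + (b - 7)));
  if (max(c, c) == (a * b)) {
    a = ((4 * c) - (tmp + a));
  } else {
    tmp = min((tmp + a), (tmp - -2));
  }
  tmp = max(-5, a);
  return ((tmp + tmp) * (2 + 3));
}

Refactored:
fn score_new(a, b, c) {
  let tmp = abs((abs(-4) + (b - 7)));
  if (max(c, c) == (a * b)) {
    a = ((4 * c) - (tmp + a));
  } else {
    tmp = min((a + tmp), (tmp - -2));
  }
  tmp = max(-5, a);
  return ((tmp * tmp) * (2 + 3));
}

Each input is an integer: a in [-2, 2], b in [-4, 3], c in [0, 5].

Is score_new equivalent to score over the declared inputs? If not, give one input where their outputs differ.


At a=-2, b=-4, c=0: score gives -20, score_new gives 20.
verdict: not equivalent; witness: a=-2, b=-4, c=0


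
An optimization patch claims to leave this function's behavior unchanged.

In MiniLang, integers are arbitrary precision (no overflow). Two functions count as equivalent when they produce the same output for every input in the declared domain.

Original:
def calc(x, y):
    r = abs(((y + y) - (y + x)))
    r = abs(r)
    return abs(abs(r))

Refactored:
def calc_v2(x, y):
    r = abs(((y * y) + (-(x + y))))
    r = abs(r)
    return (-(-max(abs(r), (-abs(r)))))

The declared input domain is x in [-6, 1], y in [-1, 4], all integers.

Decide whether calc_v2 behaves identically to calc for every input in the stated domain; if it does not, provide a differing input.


The rewrite breaks on x=-6, y=-1, where the results are 5 and 8.
calc: r becomes 5; next r becomes 5; next final value 5
calc_v2: r becomes 8; next r becomes 8; next final value 8
verdict: not equivalent; witness: x=-6, y=-1


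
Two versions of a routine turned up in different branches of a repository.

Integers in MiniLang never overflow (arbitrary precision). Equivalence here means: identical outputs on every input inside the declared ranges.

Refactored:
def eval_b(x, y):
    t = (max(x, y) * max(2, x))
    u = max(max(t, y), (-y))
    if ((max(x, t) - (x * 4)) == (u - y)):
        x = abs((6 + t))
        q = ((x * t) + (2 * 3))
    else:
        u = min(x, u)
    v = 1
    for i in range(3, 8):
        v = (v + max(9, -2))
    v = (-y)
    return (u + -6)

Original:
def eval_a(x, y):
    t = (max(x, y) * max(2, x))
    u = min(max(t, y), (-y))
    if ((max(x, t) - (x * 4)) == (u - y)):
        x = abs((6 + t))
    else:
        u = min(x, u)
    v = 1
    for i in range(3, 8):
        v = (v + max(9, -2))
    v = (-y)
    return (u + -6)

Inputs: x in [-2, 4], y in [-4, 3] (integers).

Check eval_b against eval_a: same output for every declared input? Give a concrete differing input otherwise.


Run the pair on x=-2, y=-4.
eval_a: t=-4, then u=-4, then ((max(x, t) - (x * 4)) == (u - y)) is false, then u=-4, then v=1, then (i=3), then v=10, then (i=4), then v=19, then (i=5), then v=28, then (i=6), then v=37, then (i=7), then v=46, then v=4, then returns -10
eval_b: t=-4, then u=4, then ((max(x, t) - (x * 4)) == (u - y)) is false, then u=-2, then v=1, then (i=3), then v=10, then (i=4), then v=19, then (i=5), then v=28, then (i=6), then v=37, then (i=7), then v=46, then v=4, then returns -8
-10 and -8 differ, so these are not the same function on this domain.
verdict: not equivalent; witness: x=-2, y=-4


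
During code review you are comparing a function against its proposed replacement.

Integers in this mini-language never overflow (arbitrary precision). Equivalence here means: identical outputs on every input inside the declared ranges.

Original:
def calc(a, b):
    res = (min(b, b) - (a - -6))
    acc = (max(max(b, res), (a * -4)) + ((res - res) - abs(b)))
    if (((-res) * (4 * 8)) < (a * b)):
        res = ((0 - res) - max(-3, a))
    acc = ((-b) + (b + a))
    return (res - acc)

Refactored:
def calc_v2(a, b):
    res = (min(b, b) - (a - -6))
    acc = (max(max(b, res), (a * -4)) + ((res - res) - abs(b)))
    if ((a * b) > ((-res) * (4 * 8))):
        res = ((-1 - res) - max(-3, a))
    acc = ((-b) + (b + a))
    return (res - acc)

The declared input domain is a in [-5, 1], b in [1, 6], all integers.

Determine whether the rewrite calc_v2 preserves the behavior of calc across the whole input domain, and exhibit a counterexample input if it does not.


These are not equivalent — on a=-5, b=2 the outputs split (7 vs 6).
calc: res becomes 1; next acc becomes 18; next (((-res) * (4 * 8)) < (a * b)) evaluates to true; next res becomes 2; next acc becomes -5; next final value 7
calc_v2: res becomes 1; next acc becomes 18; next ((a * b) > ((-res) * (4 * 8))) evaluates to true; next res becomes 1; next acc becomes -5; next final value 6
verdict: not equivalent; witness: a=-5, b=2


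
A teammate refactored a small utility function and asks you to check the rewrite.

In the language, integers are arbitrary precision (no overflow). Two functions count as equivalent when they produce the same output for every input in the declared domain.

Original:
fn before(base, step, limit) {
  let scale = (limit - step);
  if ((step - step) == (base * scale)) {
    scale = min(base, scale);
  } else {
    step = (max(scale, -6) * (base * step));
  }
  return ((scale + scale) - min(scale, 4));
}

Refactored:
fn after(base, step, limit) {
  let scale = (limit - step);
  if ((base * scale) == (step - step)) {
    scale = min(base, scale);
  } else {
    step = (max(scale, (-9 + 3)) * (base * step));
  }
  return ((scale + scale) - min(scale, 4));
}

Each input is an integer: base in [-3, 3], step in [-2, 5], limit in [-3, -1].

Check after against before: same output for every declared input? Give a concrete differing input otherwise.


This is a faithful refactor — arithmetic usage differs; also constant usage differs, but the computed results match everywhere.
As a probe, take base=1, step=1, limit=-1: before runs scale becomes -2; next ((step - step) == (base * scale)) evaluates to false; next step becomes -2; next final value -2; after runs scale becomes -2; next ((base * scale) == (step - step)) evaluates to false; next step becomes -2; next final value -2; both end at -2.
An exhaustive pass over the 168 declared inputs shows identical outputs.
verdict: equivalent


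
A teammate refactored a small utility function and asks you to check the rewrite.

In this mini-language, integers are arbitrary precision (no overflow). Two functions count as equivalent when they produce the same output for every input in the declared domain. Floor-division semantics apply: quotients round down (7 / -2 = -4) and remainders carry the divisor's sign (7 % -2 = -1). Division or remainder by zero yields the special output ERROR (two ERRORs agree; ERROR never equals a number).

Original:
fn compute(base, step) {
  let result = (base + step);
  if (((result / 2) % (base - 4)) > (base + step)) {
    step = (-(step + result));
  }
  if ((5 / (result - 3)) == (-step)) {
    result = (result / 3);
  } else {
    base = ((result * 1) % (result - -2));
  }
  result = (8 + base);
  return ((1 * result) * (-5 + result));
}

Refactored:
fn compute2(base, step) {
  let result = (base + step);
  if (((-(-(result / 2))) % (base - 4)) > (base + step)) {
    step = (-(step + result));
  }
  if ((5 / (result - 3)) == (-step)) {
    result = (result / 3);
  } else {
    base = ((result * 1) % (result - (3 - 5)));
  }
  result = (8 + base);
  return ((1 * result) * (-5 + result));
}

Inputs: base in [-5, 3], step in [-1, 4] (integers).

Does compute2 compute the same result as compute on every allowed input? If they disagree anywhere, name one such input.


The two versions differ — the changes include constant usage differs; arithmetic usage differs.
Tracing base=-2, step=4: compute: result := 2 | (((result / 2) % (base - 4)) > (base + step)): false | ((5 / (result - 3)) == (-step)): false | base := 2 | result := 10 | result 50 | compute2: result := 2 | (((-(-(result / 2))) % (base - 4)) > (base + step)): false | ((5 / (result - 3)) == (-step)): false | base := 2 | result := 10 | result 50 — matching result 50.
Checked all 54 inputs in the declared domain: the outputs agree on every one.
verdict: equivalent


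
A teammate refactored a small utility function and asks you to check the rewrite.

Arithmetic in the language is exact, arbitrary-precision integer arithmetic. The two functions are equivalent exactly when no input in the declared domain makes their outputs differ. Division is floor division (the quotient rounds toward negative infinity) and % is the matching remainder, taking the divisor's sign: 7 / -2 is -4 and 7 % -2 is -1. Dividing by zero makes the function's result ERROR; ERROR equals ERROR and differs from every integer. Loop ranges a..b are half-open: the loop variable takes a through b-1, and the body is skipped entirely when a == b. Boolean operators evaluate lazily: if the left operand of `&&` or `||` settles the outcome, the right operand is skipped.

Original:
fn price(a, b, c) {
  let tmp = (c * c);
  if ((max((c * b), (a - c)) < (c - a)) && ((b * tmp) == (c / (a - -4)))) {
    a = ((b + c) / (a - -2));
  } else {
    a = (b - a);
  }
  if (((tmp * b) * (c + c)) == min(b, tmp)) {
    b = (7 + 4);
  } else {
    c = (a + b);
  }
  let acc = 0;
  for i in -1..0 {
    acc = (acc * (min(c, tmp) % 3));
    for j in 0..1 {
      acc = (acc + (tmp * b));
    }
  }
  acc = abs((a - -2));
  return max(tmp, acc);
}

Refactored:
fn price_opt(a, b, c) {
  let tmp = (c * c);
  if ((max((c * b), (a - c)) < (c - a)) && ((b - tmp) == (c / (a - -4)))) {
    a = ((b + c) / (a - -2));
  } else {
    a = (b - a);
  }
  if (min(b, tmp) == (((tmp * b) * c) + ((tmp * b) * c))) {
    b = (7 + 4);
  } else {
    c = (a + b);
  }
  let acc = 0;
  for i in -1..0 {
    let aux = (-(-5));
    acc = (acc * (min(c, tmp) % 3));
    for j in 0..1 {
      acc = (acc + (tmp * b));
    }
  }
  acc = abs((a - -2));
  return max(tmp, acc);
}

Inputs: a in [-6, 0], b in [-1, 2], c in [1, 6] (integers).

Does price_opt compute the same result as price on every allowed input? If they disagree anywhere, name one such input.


Take a=-6, b=-1, c=1.
price: tmp becomes 1; next ((max((c * b), (a - c)) < (c - a)) && ((b * tmp) == (c / (a - -4)))) evaluates to true; next a becomes 0; next (((tmp * b) * (c + c)) == min(b, tmp)) evaluates to false; next c becomes -1; next acc becomes 0; next at i=-1:; next acc becomes 0; next at j=0:; next acc becomes -1; next acc becomes 2; next final value 2
price_opt: tmp becomes 1; next ((max((c * b), (a - c)) < (c - a)) && ((b - tmp) == (c / (a - -4)))) evaluates to false; next a becomes 5; next (min(b, tmp) == (((tmp * b) * c) + ((tmp * b) * c))) evaluates to false; next c becomes 4; next acc becomes 0; next at i=-1:; next aux becomes 5; next acc becomes 0; next at j=0:; next acc becomes -1; next acc becomes 7; next final value 7
2 vs 7 — the two versions disagree here.
verdict: not equivalent; witness: a=-6, b=-1, c=1


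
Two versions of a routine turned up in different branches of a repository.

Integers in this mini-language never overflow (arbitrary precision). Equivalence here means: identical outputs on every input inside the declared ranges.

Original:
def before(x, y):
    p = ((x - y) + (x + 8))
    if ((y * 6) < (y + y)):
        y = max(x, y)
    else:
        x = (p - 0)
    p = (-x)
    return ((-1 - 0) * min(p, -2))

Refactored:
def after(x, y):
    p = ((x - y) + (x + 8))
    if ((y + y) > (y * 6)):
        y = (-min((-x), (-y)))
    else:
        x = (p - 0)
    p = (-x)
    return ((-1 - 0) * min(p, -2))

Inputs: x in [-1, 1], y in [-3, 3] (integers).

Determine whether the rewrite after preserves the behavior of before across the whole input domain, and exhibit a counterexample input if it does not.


Reading the diff, among the changes: min/max/abs usage differs; also comparison usage differs.
As a probe, take x=0, y=0: before runs p := 8 | ((y * 6) < (y + y)): false | x := 8 | p := -8 | result 8; after runs p := 8 | ((y + y) > (y * 6)): false | x := 8 | p := -8 | result 8; both end at 8.
An exhaustive pass over the 21 declared inputs shows identical outputs.
verdict: equivalent


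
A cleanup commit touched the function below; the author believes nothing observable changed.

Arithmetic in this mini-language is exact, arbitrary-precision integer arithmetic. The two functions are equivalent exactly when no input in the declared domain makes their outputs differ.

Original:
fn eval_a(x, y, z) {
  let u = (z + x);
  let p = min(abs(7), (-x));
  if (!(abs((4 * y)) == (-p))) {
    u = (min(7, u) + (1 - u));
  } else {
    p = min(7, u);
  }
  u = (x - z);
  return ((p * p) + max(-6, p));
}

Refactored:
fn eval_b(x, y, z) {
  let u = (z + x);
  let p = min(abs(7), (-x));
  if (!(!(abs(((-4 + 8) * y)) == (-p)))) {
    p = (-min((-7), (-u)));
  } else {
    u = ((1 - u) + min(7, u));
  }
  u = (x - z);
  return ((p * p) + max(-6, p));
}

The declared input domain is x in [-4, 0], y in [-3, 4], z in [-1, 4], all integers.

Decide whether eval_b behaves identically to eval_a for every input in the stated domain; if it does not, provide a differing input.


These are not equivalent — on x=0, y=0, z=-1 the outputs split (0 vs 56).
eval_a: u=-1, then p=0, then (!(abs((4 * y)) == (-p))) is false, then p=-1, then u=1, then returns 0
eval_b: u=-1, then p=0, then (!(!(abs(((-4 + 8) * y)) == (-p)))) is true, then p=7, then u=1, then returns 56
verdict: not equivalent; witness: x=0, y=0, z=-1


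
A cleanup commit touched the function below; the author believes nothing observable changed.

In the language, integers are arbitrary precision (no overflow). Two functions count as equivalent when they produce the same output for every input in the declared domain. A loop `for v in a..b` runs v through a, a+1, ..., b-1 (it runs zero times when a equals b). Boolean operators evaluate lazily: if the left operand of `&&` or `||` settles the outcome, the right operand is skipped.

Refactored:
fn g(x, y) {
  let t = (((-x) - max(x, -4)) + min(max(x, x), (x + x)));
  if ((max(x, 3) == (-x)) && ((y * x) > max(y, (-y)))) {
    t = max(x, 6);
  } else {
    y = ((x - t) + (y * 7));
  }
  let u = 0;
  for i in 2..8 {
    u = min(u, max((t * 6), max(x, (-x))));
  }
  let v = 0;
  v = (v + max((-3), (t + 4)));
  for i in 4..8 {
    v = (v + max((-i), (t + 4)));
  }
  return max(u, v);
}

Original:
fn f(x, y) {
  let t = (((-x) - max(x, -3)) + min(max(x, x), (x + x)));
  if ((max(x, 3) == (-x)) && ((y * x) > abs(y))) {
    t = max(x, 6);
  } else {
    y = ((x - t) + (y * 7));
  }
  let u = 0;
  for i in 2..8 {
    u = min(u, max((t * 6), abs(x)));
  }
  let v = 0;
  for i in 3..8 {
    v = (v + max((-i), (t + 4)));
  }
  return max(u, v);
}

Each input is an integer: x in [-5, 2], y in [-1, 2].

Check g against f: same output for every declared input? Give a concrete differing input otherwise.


Input x=-5, y=-1: 10 from f versus 15 from g.
verdict: not equivalent; witness: x=-5, y=-1


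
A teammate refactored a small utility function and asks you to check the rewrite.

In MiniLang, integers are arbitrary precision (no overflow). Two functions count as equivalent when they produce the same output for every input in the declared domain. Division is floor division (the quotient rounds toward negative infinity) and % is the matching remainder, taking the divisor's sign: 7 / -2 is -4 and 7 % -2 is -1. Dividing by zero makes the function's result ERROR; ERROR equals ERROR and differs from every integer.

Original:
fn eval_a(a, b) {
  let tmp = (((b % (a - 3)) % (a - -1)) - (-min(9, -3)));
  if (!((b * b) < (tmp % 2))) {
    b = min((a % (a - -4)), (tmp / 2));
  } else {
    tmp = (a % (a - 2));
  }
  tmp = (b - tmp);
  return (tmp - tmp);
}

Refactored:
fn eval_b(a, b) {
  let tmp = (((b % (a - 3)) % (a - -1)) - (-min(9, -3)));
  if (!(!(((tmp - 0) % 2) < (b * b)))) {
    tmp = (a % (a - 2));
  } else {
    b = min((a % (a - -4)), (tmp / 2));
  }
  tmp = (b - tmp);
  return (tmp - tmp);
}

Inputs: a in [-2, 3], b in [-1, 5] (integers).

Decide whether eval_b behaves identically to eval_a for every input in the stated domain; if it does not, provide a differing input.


Take a=2, b=0.
eval_a: tmp becomes -3; next (!((b * b) < (tmp % 2))) evaluates to false; next hits division by zero so the output is ERROR
eval_b: tmp becomes -3; next (!(!(((tmp - 0) % 2) < (b * b)))) evaluates to false; next b becomes -2; next tmp becomes 1; next final value 0
ERROR vs 0 — the two versions disagree here.
verdict: not equivalent; witness: a=2, b=0


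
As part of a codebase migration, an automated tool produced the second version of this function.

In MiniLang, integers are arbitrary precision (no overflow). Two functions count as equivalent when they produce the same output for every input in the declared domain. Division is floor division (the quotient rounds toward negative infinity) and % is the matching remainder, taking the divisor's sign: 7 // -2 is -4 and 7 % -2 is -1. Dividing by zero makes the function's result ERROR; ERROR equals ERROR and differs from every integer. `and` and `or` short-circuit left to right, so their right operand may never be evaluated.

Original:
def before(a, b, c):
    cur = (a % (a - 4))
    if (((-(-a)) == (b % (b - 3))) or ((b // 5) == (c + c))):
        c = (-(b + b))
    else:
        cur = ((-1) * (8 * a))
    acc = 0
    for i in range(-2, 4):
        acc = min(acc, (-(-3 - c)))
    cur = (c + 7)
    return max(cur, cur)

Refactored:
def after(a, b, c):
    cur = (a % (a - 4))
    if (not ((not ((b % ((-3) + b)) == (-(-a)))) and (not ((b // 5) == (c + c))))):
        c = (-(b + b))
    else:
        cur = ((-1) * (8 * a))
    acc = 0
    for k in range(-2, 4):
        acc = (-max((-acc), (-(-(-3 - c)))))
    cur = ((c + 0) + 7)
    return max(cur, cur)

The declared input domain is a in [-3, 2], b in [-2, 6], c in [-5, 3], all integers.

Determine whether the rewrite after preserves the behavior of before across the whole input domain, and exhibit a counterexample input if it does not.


The two versions differ — the changes include min/max/abs usage differs, plus boolean connective usage differs, plus local variable names differ, plus constant usage differs, plus arithmetic usage differs.
Tracing a=-3, b=1, c=1: before: cur := -3 | (((-(-a)) == (b % (b - 3))) or ((b // 5) == (c + c))): false | cur := 24 | acc := 0 | iter i=-2: | acc := 0 | iter i=-1: | acc := 0 | iter i=0: | acc := 0 | iter i=1: | acc := 0 | iter i=2: | acc := 0 | iter i=3: | acc := 0 | cur := 8 | result 8 | after: cur := -3 | (not ((not ((b % ((-3) + b)) == (-(-a)))) and (not ((b // 5) == (c + c))))): false | cur := 24 | acc := 0 | iter k=-2: | acc := 0 | iter k=-1: | acc := 0 | iter k=0: | acc := 0 | iter k=1: | acc := 0 | iter k=2: | acc := 0 | iter k=3: | acc := 0 | cur := 8 | result 8 — matching result 8.
Every one of the 486 inputs gives matching results.
verdict: equivalent


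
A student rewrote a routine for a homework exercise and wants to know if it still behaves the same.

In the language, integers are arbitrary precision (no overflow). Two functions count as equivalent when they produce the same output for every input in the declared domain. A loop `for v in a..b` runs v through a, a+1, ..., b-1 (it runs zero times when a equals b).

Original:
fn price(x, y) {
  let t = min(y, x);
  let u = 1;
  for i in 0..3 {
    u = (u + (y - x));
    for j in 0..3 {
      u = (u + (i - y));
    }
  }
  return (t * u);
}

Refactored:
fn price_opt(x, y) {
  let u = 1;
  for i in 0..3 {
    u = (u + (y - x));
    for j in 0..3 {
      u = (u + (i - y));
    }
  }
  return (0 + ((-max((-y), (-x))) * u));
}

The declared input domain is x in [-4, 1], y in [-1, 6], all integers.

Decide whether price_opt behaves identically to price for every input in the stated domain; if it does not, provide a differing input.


The two are interchangeable: local variable names differ, min/max/abs usage differs, arithmetic usage differs, statement counts differ, constant usage differs, and every declared input agrees.
As a probe, take x=0, y=0: price runs t=0, then u=1, then (i=0), then u=1, then (j=0), then u=1, then (j=1), then u=1, then (j=2), then u=1, then (i=1), then u=1, then (j=0), then u=2, then (j=1), then u=3, then (j=2), then u=4, then (i=2), then u=4, then (j=0), then u=6, then (j=1), then u=8, then (j=2), then u=10, then returns 0; price_opt runs u=1, then (i=0), then u=1, then (j=0), then u=1, then (j=1), then u=1, then (j=2), then u=1, then (i=1), then u=1, then (j=0), then u=2, then (j=1), then u=3, then (j=2), then u=4, then (i=2), then u=4, then (j=0), then u=6, then (j=1), then u=8, then (j=2), then u=10, then returns 0; both end at 0.
An exhaustive pass over the 48 declared inputs shows identical outputs.
verdict: equivalent


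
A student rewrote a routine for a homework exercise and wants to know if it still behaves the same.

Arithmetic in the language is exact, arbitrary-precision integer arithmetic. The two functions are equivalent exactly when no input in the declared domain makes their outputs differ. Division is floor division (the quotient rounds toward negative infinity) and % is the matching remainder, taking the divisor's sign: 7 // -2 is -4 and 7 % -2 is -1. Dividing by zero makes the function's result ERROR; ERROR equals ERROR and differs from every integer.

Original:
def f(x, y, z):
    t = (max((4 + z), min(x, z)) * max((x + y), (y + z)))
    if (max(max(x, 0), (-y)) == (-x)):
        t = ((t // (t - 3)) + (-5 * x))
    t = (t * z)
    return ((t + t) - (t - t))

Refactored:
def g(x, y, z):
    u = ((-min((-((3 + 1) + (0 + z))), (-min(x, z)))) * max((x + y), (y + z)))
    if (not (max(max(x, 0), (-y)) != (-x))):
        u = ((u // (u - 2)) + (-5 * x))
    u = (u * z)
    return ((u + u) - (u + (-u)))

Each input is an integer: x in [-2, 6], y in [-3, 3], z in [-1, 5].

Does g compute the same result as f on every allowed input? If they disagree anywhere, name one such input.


The rewrite breaks on x=-1, y=-1, z=2, where the results are 28 and 24.
f: t=6, then (max(max(x, 0), (-y)) == (-x)) is true, then t=7, then t=14, then returns 28
g: u=6, then (not (max(max(x, 0), (-y)) != (-x))) is true, then u=6, then u=12, then returns 24
verdict: not equivalent; witness: x=-1, y=-1, z=2


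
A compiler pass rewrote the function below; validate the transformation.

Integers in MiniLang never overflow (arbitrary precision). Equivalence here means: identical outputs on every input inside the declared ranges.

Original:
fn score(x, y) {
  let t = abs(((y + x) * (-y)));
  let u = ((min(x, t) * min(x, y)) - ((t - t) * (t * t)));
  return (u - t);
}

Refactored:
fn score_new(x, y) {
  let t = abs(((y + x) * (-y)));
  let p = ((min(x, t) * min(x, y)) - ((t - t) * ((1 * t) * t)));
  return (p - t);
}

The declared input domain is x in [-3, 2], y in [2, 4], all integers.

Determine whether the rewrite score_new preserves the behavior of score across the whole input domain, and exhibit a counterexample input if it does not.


This is a faithful refactor — local variable names differ; and constant usage differs; and arithmetic usage differs, but the computed results match everywhere.
Tracing x=-2, y=3: score: t := 3 | u := 4 | result 1 | score_new: t := 3 | p := 4 | result 1 — matching result 1.
Sweeping the whole domain (18 inputs) finds no disagreement.
verdict: equivalent


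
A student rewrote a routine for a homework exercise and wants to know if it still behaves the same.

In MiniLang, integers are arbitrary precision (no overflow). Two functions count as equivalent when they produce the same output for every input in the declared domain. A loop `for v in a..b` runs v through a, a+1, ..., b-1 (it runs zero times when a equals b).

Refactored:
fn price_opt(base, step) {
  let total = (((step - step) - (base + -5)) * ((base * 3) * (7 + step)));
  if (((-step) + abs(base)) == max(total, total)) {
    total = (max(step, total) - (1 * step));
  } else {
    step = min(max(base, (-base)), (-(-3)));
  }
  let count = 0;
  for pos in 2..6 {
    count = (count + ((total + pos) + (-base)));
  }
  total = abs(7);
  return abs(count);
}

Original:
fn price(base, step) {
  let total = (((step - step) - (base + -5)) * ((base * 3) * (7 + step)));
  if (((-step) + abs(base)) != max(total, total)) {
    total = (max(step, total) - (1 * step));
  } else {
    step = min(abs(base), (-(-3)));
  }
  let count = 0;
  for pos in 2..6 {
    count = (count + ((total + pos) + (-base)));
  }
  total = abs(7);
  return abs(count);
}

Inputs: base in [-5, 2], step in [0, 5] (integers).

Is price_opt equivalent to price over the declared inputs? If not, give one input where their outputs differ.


Evaluate both at base=-5, step=0.
price: total becomes -1050; next (((-step) + abs(base)) != max(total, total)) evaluates to true; next total becomes 0; next count becomes 0; next at pos=2:; next count becomes 7; next at pos=3:; next count becomes 15; next at pos=4:; next count becomes 24; next at pos=5:; next count becomes 34; next total becomes 7; next final value 34
price_opt: total becomes -1050; next (((-step) + abs(base)) == max(total, total)) evaluates to false; next step becomes 3; next count becomes 0; next at pos=2:; next count becomes -1043; next at pos=3:; next count becomes -2085; next at pos=4:; next count becomes -3126; next at pos=5:; next count becomes -4166; next total becomes 7; next final value 4166
34 against 4166: the behavior changed.
verdict: not equivalent; witness: base=-5, step=0


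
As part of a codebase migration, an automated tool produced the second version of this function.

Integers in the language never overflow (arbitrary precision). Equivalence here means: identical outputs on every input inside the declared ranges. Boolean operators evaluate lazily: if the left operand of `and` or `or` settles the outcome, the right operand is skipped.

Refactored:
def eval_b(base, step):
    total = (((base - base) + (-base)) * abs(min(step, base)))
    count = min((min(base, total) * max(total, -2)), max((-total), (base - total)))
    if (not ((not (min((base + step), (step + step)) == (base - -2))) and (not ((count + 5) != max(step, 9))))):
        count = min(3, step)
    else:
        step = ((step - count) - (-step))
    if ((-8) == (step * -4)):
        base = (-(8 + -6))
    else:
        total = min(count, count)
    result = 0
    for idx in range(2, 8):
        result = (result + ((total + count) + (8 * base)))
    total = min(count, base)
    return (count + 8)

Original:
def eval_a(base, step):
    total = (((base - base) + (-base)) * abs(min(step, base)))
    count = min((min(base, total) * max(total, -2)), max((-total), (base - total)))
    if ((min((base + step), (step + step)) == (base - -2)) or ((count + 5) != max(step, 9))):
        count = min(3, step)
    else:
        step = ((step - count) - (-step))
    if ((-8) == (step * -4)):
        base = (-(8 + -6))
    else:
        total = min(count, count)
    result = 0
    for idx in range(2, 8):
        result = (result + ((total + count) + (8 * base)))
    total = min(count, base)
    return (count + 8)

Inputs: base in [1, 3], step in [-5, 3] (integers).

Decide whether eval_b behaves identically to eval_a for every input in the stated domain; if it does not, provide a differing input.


Equivalent — the differences include boolean connective usage differs, yet no declared input distinguishes the two.
One worked example (base=3, step=1) — eval_a: total=-3, then count=6, then ((min((base + step), (step + step)) == (base - -2)) or ((count + 5) != max(step, 9))) is true, then count=1, then ((-8) == (step * -4)) is false, then total=1, then result=0, then (idx=2), then result=26, then (idx=3), then result=52, then (idx=4), then result=78, then (idx=5), then result=104, then (idx=6), then result=130, then (idx=7), then result=156, then total=1, then returns 9; eval_b: total=-3, then count=6, then (not ((not (min((base + step), (step + step)) == (base - -2))) and (not ((count + 5) != max(step, 9))))) is true, then count=1, then ((-8) == (step * -4)) is false, then total=1, then result=0, then (idx=2), then result=26, then (idx=3), then result=52, then (idx=4), then result=78, then (idx=5), then result=104, then (idx=6), then result=130, then (idx=7), then result=156, then total=1, then returns 9; agreement on 9.
An exhaustive pass over the 27 declared inputs shows identical outputs.
verdict: equivalent


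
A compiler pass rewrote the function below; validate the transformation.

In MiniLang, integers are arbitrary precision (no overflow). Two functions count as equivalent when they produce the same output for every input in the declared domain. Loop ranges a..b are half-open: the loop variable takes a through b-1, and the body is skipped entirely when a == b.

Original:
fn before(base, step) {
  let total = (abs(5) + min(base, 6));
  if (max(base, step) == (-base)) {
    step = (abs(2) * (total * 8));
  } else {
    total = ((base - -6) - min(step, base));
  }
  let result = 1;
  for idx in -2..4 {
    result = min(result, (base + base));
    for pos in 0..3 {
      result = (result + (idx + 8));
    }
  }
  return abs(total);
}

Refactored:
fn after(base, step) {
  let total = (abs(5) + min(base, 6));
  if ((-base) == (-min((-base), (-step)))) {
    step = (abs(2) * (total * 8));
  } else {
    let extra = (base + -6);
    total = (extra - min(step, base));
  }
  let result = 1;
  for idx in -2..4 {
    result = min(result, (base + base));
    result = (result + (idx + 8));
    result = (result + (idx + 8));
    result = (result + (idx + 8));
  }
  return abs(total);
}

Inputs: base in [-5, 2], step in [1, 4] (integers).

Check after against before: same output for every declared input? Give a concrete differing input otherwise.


Run the pair on base=2, step=1.
before: total=7, then (max(base, step) == (-base)) is false, then total=7, then result=1, then (idx=-2), then result=1, then (pos=0), then result=7, then (pos=1), then result=13, then (pos=2), then result=19, then (idx=-1), then result=4, then (pos=0), then result=11, then (pos=1), then result=18, then (pos=2), then result=25, then (idx=0), then result=4, then (pos=0), then result=12, then (pos=1), then result=20, then (pos=2), then result=28, then (idx=1), then result=4, then (pos=0), then result=13, then (pos=1), then result=22, then (pos=2), then result=31, then (idx=2), then result=4, then (pos=0), then result=14, then (pos=1), then result=24, then (pos=2), then result=34, then (idx=3), then result=4, then (pos=0), then result=15, then (pos=1), then result=26, then (pos=2), then result=37, then returns 7
after: total=7, then ((-base) == (-min((-base), (-step)))) is false, then extra=-4, then total=-5, then result=1, then (idx=-2), then result=1, then result=7, then result=13, then result=19, then (idx=-1), then result=4, then result=11, then result=18, then result=25, then (idx=0), then result=4, then result=12, then result=20, then result=28, then (idx=1), then result=4, then result=13, then result=22, then result=31, then (idx=2), then result=4, then result=14, then result=24, then result=34, then (idx=3), then result=4, then result=15, then result=26, then result=37, then returns 5
7 against 5: the behavior changed.
verdict: not equivalent; witness: base=2, step=1


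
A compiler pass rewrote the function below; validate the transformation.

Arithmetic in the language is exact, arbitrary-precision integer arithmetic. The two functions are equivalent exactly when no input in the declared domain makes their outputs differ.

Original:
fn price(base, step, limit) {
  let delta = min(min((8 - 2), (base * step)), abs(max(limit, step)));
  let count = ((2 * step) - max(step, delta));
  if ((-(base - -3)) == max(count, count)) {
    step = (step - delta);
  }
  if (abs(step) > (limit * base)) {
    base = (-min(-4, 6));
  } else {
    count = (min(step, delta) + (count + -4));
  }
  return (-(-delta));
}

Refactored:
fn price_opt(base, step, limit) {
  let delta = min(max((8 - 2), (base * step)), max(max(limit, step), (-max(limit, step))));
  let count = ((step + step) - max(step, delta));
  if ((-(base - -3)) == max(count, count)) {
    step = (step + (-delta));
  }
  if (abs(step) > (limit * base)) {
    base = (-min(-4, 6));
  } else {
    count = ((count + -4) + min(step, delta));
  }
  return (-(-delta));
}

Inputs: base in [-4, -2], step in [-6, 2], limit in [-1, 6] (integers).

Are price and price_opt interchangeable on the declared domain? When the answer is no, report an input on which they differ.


At base=-4, step=-1, limit=5: price gives 4, price_opt gives 5.
verdict: not equivalent; witness: base=-4, step=-1, limit=5
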